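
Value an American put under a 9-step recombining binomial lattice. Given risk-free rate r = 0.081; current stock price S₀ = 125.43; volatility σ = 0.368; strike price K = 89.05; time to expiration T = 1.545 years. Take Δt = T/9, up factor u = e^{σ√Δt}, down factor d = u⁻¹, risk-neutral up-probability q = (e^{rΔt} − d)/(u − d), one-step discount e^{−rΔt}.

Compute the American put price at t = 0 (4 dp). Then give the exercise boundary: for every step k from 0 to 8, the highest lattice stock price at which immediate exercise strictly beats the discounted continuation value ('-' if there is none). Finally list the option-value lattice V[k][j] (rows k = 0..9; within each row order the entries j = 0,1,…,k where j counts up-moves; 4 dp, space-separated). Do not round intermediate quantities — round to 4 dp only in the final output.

price = 4.0699
boundary = - - - - - 58.5211 50.2452 58.5211 68.1601
tree:
4.0699
6.4358 1.8880
9.9408 3.2145 0.6538
14.9405 5.3668 1.2161 0.1266
21.7515 8.7481 2.2360 0.2607 0.0000
30.5289 13.8401 4.0518 0.5369 0.0000 0.0000
38.8048 21.0762 7.2050 1.1059 0.0000 0.0000 0.0000
45.9104 30.5289 12.4912 2.2778 0.0000 0.0000 0.0000 0.0000
52.0111 38.8048 20.8899 4.6916 0.0000 0.0000 0.0000 0.0000 0.0000
57.2490 45.9104 30.5289 9.6633 0.0000 0.0000 0.0000 0.0000 0.0000 0.0000

params: Δt=0.17167 u=1.16471 d=0.85858 q=0.50770 e^(-rΔt)=0.98619
t_9 payoffs: 57.2490 45.9104 30.5289 9.6633 0.0000 0.0000 0.0000 0.0000 0.0000 0.0000
t_8: node(8,0) S=37.0389 payoff=52.0111 vs cont=50.7814 → 52.0111 [stop]  node(8,1) S=50.2452 payoff=38.8048 vs cont=37.5752 → 38.8048 [stop]  node(8,2) S=68.1601 payoff=20.8899 vs cont=19.6603 → 20.8899 [stop]  node(8,3) S=92.4625 payoff=0.0000 vs cont=4.6916 → 4.6916 [wait]  node(8,4) S=125.4300 payoff=0.0000 vs cont=0.0000 → 0.0000 [wait]  node(8,5) S=170.1520 payoff=0.0000 vs cont=0.0000 → 0.0000 [wait]  node(8,6) S=230.8197 payoff=0.0000 vs cont=0.0000 → 0.0000 [wait]  node(8,7) S=313.1184 payoff=0.0000 vs cont=0.0000 → 0.0000 [wait]  node(8,8) S=424.7606 payoff=0.0000 vs cont=0.0000 → 0.0000 [wait]  ⇒ S*(8)=68.1601
t_7: node(7,0) S=43.1396 payoff=45.9104 vs cont=44.6807 → 45.9104 [stop]  node(7,1) S=58.5211 payoff=30.5289 vs cont=29.2993 → 30.5289 [stop]  node(7,2) S=79.3867 payoff=9.6633 vs cont=12.4912 → 12.4912 [wait]  node(7,3) S=107.6920 payoff=0.0000 vs cont=2.2778 → 2.2778 [wait]  node(7,4) S=146.0896 payoff=0.0000 vs cont=0.0000 → 0.0000 [wait]  node(7,5) S=198.1778 payoff=0.0000 vs cont=0.0000 → 0.0000 [wait]  node(7,6) S=268.8380 payoff=0.0000 vs cont=0.0000 → 0.0000 [wait]  node(7,7) S=364.6922 payoff=0.0000 vs cont=0.0000 → 0.0000 [wait]  ⇒ S*(7)=58.5211
t_6: node(6,0) S=50.2452 payoff=38.8048 vs cont=37.5752 → 38.8048 [stop]  node(6,1) S=68.1601 payoff=20.8899 vs cont=21.0762 → 21.0762 [wait]  node(6,2) S=92.4625 payoff=0.0000 vs cont=7.2050 → 7.2050 [wait]  node(6,3) S=125.4300 payoff=0.0000 vs cont=1.1059 → 1.1059 [wait]  node(6,4) S=170.1520 payoff=0.0000 vs cont=0.0000 → 0.0000 [wait]  node(6,5) S=230.8197 payoff=0.0000 vs cont=0.0000 → 0.0000 [wait]  node(6,6) S=313.1184 payoff=0.0000 vs cont=0.0000 → 0.0000 [wait]  ⇒ S*(6)=50.2452
t_5: node(5,0) S=58.5211 payoff=30.5289 vs cont=29.3925 → 30.5289 [stop]  node(5,1) S=79.3867 payoff=9.6633 vs cont=13.8401 → 13.8401 [wait]  node(5,2) S=107.6920 payoff=0.0000 vs cont=4.0518 → 4.0518 [wait]  node(5,3) S=146.0896 payoff=0.0000 vs cont=0.5369 → 0.5369 [wait]  node(5,4) S=198.1778 payoff=0.0000 vs cont=0.0000 → 0.0000 [wait]  node(5,5) S=268.8380 payoff=0.0000 vs cont=0.0000 → 0.0000 [wait]  ⇒ S*(5)=58.5211
t_4: node(4,0) S=68.1601 payoff=20.8899 vs cont=21.7515 → 21.7515 [wait]  node(4,1) S=92.4625 payoff=0.0000 vs cont=8.7481 → 8.7481 [wait]  node(4,2) S=125.4300 payoff=0.0000 vs cont=2.2360 → 2.2360 [wait]  node(4,3) S=170.1520 payoff=0.0000 vs cont=0.2607 → 0.2607 [wait]  node(4,4) S=230.8197 payoff=0.0000 vs cont=0.0000 → 0.0000 [wait]  ⇒ S*(4)=-
t_3: node(3,0) S=79.3867 payoff=9.6633 vs cont=14.9405 → 14.9405 [wait]  node(3,1) S=107.6920 payoff=0.0000 vs cont=5.3668 → 5.3668 [wait]  node(3,2) S=146.0896 payoff=0.0000 vs cont=1.2161 → 1.2161 [wait]  node(3,3) S=198.1778 payoff=0.0000 vs cont=0.1266 → 0.1266 [wait]  ⇒ S*(3)=-
t_2: node(2,0) S=92.4625 payoff=0.0000 vs cont=9.9408 → 9.9408 [wait]  node(2,1) S=125.4300 payoff=0.0000 vs cont=3.2145 → 3.2145 [wait]  node(2,2) S=170.1520 payoff=0.0000 vs cont=0.6538 → 0.6538 [wait]  ⇒ S*(2)=-
t_1: node(1,0) S=107.6920 payoff=0.0000 vs cont=6.4358 → 6.4358 [wait]  node(1,1) S=146.0896 payoff=0.0000 vs cont=1.8880 → 1.8880 [wait]  ⇒ S*(1)=-
t_0: node(0,0) S=125.4300 payoff=0.0000 vs cont=4.0699 → 4.0699 [wait]  ⇒ S*(0)=-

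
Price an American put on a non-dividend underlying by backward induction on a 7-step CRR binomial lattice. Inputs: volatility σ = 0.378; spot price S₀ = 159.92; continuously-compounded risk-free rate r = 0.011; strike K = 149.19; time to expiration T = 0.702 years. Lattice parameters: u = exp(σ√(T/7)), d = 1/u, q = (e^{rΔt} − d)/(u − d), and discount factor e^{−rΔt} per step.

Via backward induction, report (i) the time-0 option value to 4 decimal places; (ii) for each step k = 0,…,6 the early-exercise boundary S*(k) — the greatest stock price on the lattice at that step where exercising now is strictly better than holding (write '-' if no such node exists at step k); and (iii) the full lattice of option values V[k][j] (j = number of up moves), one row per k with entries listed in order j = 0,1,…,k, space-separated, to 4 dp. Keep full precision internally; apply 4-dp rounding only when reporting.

Δt=0.10029, u=1.12716, d=0.88718, q=0.47471, disc=e^(-rΔt)=0.99890
k=7 terminal: V=max(K-S,0) → 80.0080 61.2944 37.5187 7.3118 0.0000 0.0000 0.0000 0.0000
k=6: j=0 S=77.9794 intr=71.2106 cont=71.0461 V=71.2106[EX]; j=1 S=99.0728 intr=50.1172 cont=49.9527 V=50.1172[EX]; j=2 S=125.8718 intr=23.3182 cont=23.1537 V=23.3182[EX]; j=3 S=159.9200 intr=0.0000 cont=3.8366 V=3.8366[hold]; j=4 S=203.1781 intr=0.0000 cont=0.0000 V=0.0000[hold]; j=5 S=258.1376 intr=0.0000 cont=0.0000 V=0.0000[hold]; j=6 S=327.9634 intr=0.0000 cont=0.0000 V=0.0000[hold]  S*(6)=125.8718
k=5: j=0 S=87.8956 intr=61.2944 cont=61.1299 V=61.2944[EX]; j=1 S=111.6713 intr=37.5187 cont=37.3542 V=37.5187[EX]; j=2 S=141.8782 intr=7.3118 cont=14.0546 V=14.0546[hold]; j=3 S=180.2561 intr=0.0000 cont=2.0131 V=2.0131[hold]; j=4 S=229.0151 intr=0.0000 cont=0.0000 V=0.0000[hold]; j=5 S=290.9634 intr=0.0000 cont=0.0000 V=0.0000[hold]  S*(5)=111.6713
k=4: j=0 S=99.0728 intr=50.1172 cont=49.9527 V=50.1172[EX]; j=1 S=125.8718 intr=23.3182 cont=26.3510 V=26.3510[hold]; j=2 S=159.9200 intr=0.0000 cont=8.3292 V=8.3292[hold]; j=3 S=203.1781 intr=0.0000 cont=1.0563 V=1.0563[hold]; j=4 S=258.1376 intr=0.0000 cont=0.0000 V=0.0000[hold]  S*(4)=99.0728
k=3: j=0 S=111.6713 intr=37.5187 cont=38.7924 V=38.7924[hold]; j=1 S=141.8782 intr=7.3118 cont=17.7763 V=17.7763[hold]; j=2 S=180.2561 intr=0.0000 cont=4.8713 V=4.8713[hold]; j=3 S=229.0151 intr=0.0000 cont=0.5543 V=0.5543[hold]  S*(3)=-
k=2: j=0 S=125.8718 intr=23.3182 cont=28.7841 V=28.7841[hold]; j=1 S=159.9200 intr=0.0000 cont=11.6373 V=11.6373[hold]; j=2 S=203.1781 intr=0.0000 cont=2.8189 V=2.8189[hold]  S*(2)=-
k=1: j=0 S=141.8782 intr=7.3118 cont=20.6216 V=20.6216[hold]; j=1 S=180.2561 intr=0.0000 cont=7.4429 V=7.4429[hold]  S*(1)=-
k=0: j=0 S=159.9200 intr=0.0000 cont=14.3497 V=14.3497[hold]  S*(0)=-

price = 14.3497
boundary = - - - - 99.0728 111.6713 125.8718
tree:
14.3497
20.6216 7.4429
28.7841 11.6373 2.8189
38.7924 17.7763 4.8713 0.5543
50.1172 26.3510 8.3292 1.0563 0.0000
61.2944 37.5187 14.0546 2.0131 0.0000 0.0000
71.2106 50.1172 23.3182 3.8366 0.0000 0.0000 0.0000
80.0080 61.2944 37.5187 7.3118 0.0000 0.0000 0.0000 0.0000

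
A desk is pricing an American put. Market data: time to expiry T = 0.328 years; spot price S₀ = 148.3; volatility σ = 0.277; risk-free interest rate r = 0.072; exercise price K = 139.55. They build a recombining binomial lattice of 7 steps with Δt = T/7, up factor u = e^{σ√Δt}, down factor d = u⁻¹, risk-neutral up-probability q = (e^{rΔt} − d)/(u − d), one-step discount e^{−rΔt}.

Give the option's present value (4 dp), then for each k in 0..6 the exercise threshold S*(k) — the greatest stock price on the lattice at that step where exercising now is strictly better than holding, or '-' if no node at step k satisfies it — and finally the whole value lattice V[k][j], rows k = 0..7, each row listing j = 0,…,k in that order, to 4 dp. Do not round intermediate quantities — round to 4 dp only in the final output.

Δt=0.04686, u=1.06179, d=0.94180, q=0.51318, disc=e^(-rΔt)=0.99663
k=7 terminal: V=max(K-S,0) → 42.0832 29.6651 15.6649 0.0000 0.0000 0.0000 0.0000 0.0000
k=6: j=0 S=103.4897 intr=36.0603 cont=35.5903 V=36.0603[EX]; j=1 S=116.6752 intr=22.8748 cont=22.4048 V=22.8748[EX]; j=2 S=131.5406 intr=8.0094 cont=7.6003 V=8.0094[EX]; j=3 S=148.3000 intr=0.0000 cont=0.0000 V=0.0000[hold]; j=4 S=167.1947 intr=0.0000 cont=0.0000 V=0.0000[hold]; j=5 S=188.4967 intr=0.0000 cont=0.0000 V=0.0000[hold]; j=6 S=212.5128 intr=0.0000 cont=0.0000 V=0.0000[hold]  S*(6)=131.5406
k=5: j=0 S=109.8849 intr=29.6651 cont=29.1951 V=29.6651[EX]; j=1 S=123.8851 intr=15.6649 cont=15.1949 V=15.6649[EX]; j=2 S=139.6692 intr=0.0000 cont=3.8860 V=3.8860[hold]; j=3 S=157.4642 intr=0.0000 cont=0.0000 V=0.0000[hold]; j=4 S=177.5265 intr=0.0000 cont=0.0000 V=0.0000[hold]; j=5 S=200.1449 intr=0.0000 cont=0.0000 V=0.0000[hold]  S*(5)=123.8851
k=4: j=0 S=116.6752 intr=22.8748 cont=22.4048 V=22.8748[EX]; j=1 S=131.5406 intr=8.0094 cont=9.5878 V=9.5878[hold]; j=2 S=148.3000 intr=0.0000 cont=1.8854 V=1.8854[hold]; j=3 S=167.1947 intr=0.0000 cont=0.0000 V=0.0000[hold]; j=4 S=188.4967 intr=0.0000 cont=0.0000 V=0.0000[hold]  S*(4)=116.6752
k=3: j=0 S=123.8851 intr=15.6649 cont=16.0022 V=16.0022[hold]; j=1 S=139.6692 intr=0.0000 cont=5.6162 V=5.6162[hold]; j=2 S=157.4642 intr=0.0000 cont=0.9148 V=0.9148[hold]; j=3 S=177.5265 intr=0.0000 cont=0.0000 V=0.0000[hold]  S*(3)=-
k=2: j=0 S=131.5406 intr=8.0094 cont=10.6363 V=10.6363[hold]; j=1 S=148.3000 intr=0.0000 cont=3.1927 V=3.1927[hold]; j=2 S=167.1947 intr=0.0000 cont=0.4438 V=0.4438[hold]  S*(2)=-
k=1: j=0 S=139.6692 intr=0.0000 cont=6.7935 V=6.7935[hold]; j=1 S=157.4642 intr=0.0000 cont=1.7761 V=1.7761[hold]  S*(1)=-
k=0: j=0 S=148.3000 intr=0.0000 cont=4.2044 V=4.2044[hold]  S*(0)=-

price = 4.2044
boundary = - - - - 116.6752 123.8851 131.5406
tree:
4.2044
6.7935 1.7761
10.6363 3.1927 0.4438
16.0022 5.6162 0.9148 0.0000
22.8748 9.5878 1.8854 0.0000 0.0000
29.6651 15.6649 3.8860 0.0000 0.0000 0.0000
36.0603 22.8748 8.0094 0.0000 0.0000 0.0000 0.0000
42.0832 29.6651 15.6649 0.0000 0.0000 0.0000 0.0000 0.0000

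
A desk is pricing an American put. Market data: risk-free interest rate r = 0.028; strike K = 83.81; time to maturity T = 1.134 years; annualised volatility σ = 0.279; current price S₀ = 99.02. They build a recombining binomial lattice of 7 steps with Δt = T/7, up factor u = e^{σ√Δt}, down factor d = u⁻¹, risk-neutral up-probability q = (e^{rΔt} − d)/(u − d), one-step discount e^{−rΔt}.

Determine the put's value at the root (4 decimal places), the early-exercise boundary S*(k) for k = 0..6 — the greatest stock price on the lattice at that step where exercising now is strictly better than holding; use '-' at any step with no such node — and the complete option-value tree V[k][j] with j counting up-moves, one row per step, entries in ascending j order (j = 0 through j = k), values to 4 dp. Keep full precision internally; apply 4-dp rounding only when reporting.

price = 4.1362
boundary = - - - - 63.1896 56.4777 63.1896
tree:
4.1362
6.4940 1.7415
9.9137 3.0252 0.4329
14.6151 5.1540 0.8564 0.0000
20.6204 8.5534 1.6940 0.0000 0.0000
27.3323 13.6718 3.3508 0.0000 0.0000 0.0000
33.3314 20.6204 6.6281 0.0000 0.0000 0.0000 0.0000
38.6932 27.3323 13.1107 0.0000 0.0000 0.0000 0.0000 0.0000

Δt=0.16200  u=1.11884  d=0.89378  q=0.49216  discount=0.99547
step 7 (expiry): payoffs max(K−S,0) = 38.6932 27.3323 13.1107 0.0000 0.0000 0.0000 0.0000 0.0000
step 6: (k=6,j=0): S=50.4786, (K−S)⁺=33.3314, hold=32.9521 ⇒ V=33.3314 exercise | (k=6,j=1): S=63.1896, (K−S)⁺=20.6204, hold=20.2410 ⇒ V=20.6204 exercise | (k=6,j=2): S=79.1014, (K−S)⁺=4.7086, hold=6.6281 ⇒ V=6.6281 continue | (k=6,j=3): S=99.0200, (K−S)⁺=0.0000, hold=0.0000 ⇒ V=0.0000 continue | (k=6,j=4): S=123.9542, (K−S)⁺=0.0000, hold=0.0000 ⇒ V=0.0000 continue | (k=6,j=5): S=155.1672, (K−S)⁺=0.0000, hold=0.0000 ⇒ V=0.0000 continue | (k=6,j=6): S=194.2399, (K−S)⁺=0.0000, hold=0.0000 ⇒ V=0.0000 continue  boundary S*=63.1896
step 5: (k=5,j=0): S=56.4777, (K−S)⁺=27.3323, hold=26.9530 ⇒ V=27.3323 exercise | (k=5,j=1): S=70.6993, (K−S)⁺=13.1107, hold=13.6718 ⇒ V=13.6718 continue | (k=5,j=2): S=88.5021, (K−S)⁺=0.0000, hold=3.3508 ⇒ V=3.3508 continue | (k=5,j=3): S=110.7879, (K−S)⁺=0.0000, hold=0.0000 ⇒ V=0.0000 continue | (k=5,j=4): S=138.6854, (K−S)⁺=0.0000, hold=0.0000 ⇒ V=0.0000 continue | (k=5,j=5): S=173.6078, (K−S)⁺=0.0000, hold=0.0000 ⇒ V=0.0000 continue  boundary S*=56.4777
step 4: (k=4,j=0): S=63.1896, (K−S)⁺=20.6204, hold=20.5160 ⇒ V=20.6204 exercise | (k=4,j=1): S=79.1014, (K−S)⁺=4.7086, hold=8.5534 ⇒ V=8.5534 continue | (k=4,j=2): S=99.0200, (K−S)⁺=0.0000, hold=1.6940 ⇒ V=1.6940 continue | (k=4,j=3): S=123.9542, (K−S)⁺=0.0000, hold=0.0000 ⇒ V=0.0000 continue | (k=4,j=4): S=155.1672, (K−S)⁺=0.0000, hold=0.0000 ⇒ V=0.0000 continue  boundary S*=63.1896
step 3: (k=3,j=0): S=70.6993, (K−S)⁺=13.1107, hold=14.6151 ⇒ V=14.6151 continue | (k=3,j=1): S=88.5021, (K−S)⁺=0.0000, hold=5.1540 ⇒ V=5.1540 continue | (k=3,j=2): S=110.7879, (K−S)⁺=0.0000, hold=0.8564 ⇒ V=0.8564 continue | (k=3,j=3): S=138.6854, (K−S)⁺=0.0000, hold=0.0000 ⇒ V=0.0000 continue  boundary S*=-
step 2: (k=2,j=0): S=79.1014, (K−S)⁺=4.7086, hold=9.9137 ⇒ V=9.9137 continue | (k=2,j=1): S=99.0200, (K−S)⁺=0.0000, hold=3.0252 ⇒ V=3.0252 continue | (k=2,j=2): S=123.9542, (K−S)⁺=0.0000, hold=0.4329 ⇒ V=0.4329 continue  boundary S*=-
step 1: (k=1,j=0): S=88.5021, (K−S)⁺=0.0000, hold=6.4940 ⇒ V=6.4940 continue | (k=1,j=1): S=110.7879, (K−S)⁺=0.0000, hold=1.7415 ⇒ V=1.7415 continue  boundary S*=-
step 0: (k=0,j=0): S=99.0200, (K−S)⁺=0.0000, hold=4.1362 ⇒ V=4.1362 continue  boundary S*=-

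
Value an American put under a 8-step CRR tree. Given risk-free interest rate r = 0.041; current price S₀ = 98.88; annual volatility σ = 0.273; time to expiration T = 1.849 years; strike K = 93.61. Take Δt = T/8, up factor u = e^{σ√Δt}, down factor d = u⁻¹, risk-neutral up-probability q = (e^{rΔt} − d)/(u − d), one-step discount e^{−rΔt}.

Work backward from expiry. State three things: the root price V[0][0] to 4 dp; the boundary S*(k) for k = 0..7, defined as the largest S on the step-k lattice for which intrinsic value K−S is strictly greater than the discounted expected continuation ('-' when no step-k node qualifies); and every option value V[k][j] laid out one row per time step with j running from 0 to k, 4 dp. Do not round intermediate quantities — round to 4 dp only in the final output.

price = 9.0530
boundary = - - - 66.6976 58.4939 66.6976 76.0518 66.6976
tree:
9.0530
13.4528 4.8840
19.3763 7.8638 2.0368
26.9124 12.3086 3.6280 0.5057
35.1161 18.6020 6.3331 1.0281 0.0000
42.3107 26.9124 10.7557 2.0900 0.0000 0.0000
48.6204 35.1161 17.5582 4.2487 0.0000 0.0000 0.0000
54.1540 42.3107 26.9124 8.6371 0.0000 0.0000 0.0000 0.0000
59.0071 48.6204 35.1161 17.5582 0.0000 0.0000 0.0000 0.0000 0.0000

params: Δt=0.23112 u=1.14025 d=0.87700 q=0.50340 e^(-rΔt)=0.99057
t_8 payoffs: 59.0071 48.6204 35.1161 17.5582 0.0000 0.0000 0.0000 0.0000 0.0000
t_7: node(7,0) S=39.4560 payoff=54.1540 vs cont=53.2712 → 54.1540 [stop]  node(7,1) S=51.2993 payoff=42.3107 vs cont=41.4278 → 42.3107 [stop]  node(7,2) S=66.6976 payoff=26.9124 vs cont=26.0295 → 26.9124 [stop]  node(7,3) S=86.7180 payoff=6.8920 vs cont=8.6371 → 8.6371 [wait]  node(7,4) S=112.7477 payoff=0.0000 vs cont=0.0000 → 0.0000 [wait]  node(7,5) S=146.5908 payoff=0.0000 vs cont=0.0000 → 0.0000 [wait]  node(7,6) S=190.5924 payoff=0.0000 vs cont=0.0000 → 0.0000 [wait]  node(7,7) S=247.8018 payoff=0.0000 vs cont=0.0000 → 0.0000 [wait]  ⇒ S*(7)=66.6976
t_6: node(6,0) S=44.9896 payoff=48.6204 vs cont=47.7375 → 48.6204 [stop]  node(6,1) S=58.4939 payoff=35.1161 vs cont=34.2332 → 35.1161 [stop]  node(6,2) S=76.0518 payoff=17.5582 vs cont=17.5455 → 17.5582 [stop]  node(6,3) S=98.8800 payoff=0.0000 vs cont=4.2487 → 4.2487 [wait]  node(6,4) S=128.5604 payoff=0.0000 vs cont=0.0000 → 0.0000 [wait]  node(6,5) S=167.1499 payoff=0.0000 vs cont=0.0000 → 0.0000 [wait]  node(6,6) S=217.3226 payoff=0.0000 vs cont=0.0000 → 0.0000 [wait]  ⇒ S*(6)=76.0518
t_5: node(5,0) S=51.2993 payoff=42.3107 vs cont=41.4278 → 42.3107 [stop]  node(5,1) S=66.6976 payoff=26.9124 vs cont=26.0295 → 26.9124 [stop]  node(5,2) S=86.7180 payoff=6.8920 vs cont=10.7557 → 10.7557 [wait]  node(5,3) S=112.7477 payoff=0.0000 vs cont=2.0900 → 2.0900 [wait]  node(5,4) S=146.5908 payoff=0.0000 vs cont=0.0000 → 0.0000 [wait]  node(5,5) S=190.5924 payoff=0.0000 vs cont=0.0000 → 0.0000 [wait]  ⇒ S*(5)=66.6976
t_4: node(4,0) S=58.4939 payoff=35.1161 vs cont=34.2332 → 35.1161 [stop]  node(4,1) S=76.0518 payoff=17.5582 vs cont=18.6020 → 18.6020 [wait]  node(4,2) S=98.8800 payoff=0.0000 vs cont=6.3331 → 6.3331 [wait]  node(4,3) S=128.5604 payoff=0.0000 vs cont=1.0281 → 1.0281 [wait]  node(4,4) S=167.1499 payoff=0.0000 vs cont=0.0000 → 0.0000 [wait]  ⇒ S*(4)=58.4939
t_3: node(3,0) S=66.6976 payoff=26.9124 vs cont=26.5500 → 26.9124 [stop]  node(3,1) S=86.7180 payoff=6.8920 vs cont=12.3086 → 12.3086 [wait]  node(3,2) S=112.7477 payoff=0.0000 vs cont=3.6280 → 3.6280 [wait]  node(3,3) S=146.5908 payoff=0.0000 vs cont=0.5057 → 0.5057 [wait]  ⇒ S*(3)=66.6976
t_2: node(2,0) S=76.0518 payoff=17.5582 vs cont=19.3763 → 19.3763 [wait]  node(2,1) S=98.8800 payoff=0.0000 vs cont=7.8638 → 7.8638 [wait]  node(2,2) S=128.5604 payoff=0.0000 vs cont=2.0368 → 2.0368 [wait]  ⇒ S*(2)=-
t_1: node(1,0) S=86.7180 payoff=6.8920 vs cont=13.4528 → 13.4528 [wait]  node(1,1) S=112.7477 payoff=0.0000 vs cont=4.8840 → 4.8840 [wait]  ⇒ S*(1)=-
t_0: node(0,0) S=98.8800 payoff=0.0000 vs cont=9.0530 → 9.0530 [wait]  ⇒ S*(0)=-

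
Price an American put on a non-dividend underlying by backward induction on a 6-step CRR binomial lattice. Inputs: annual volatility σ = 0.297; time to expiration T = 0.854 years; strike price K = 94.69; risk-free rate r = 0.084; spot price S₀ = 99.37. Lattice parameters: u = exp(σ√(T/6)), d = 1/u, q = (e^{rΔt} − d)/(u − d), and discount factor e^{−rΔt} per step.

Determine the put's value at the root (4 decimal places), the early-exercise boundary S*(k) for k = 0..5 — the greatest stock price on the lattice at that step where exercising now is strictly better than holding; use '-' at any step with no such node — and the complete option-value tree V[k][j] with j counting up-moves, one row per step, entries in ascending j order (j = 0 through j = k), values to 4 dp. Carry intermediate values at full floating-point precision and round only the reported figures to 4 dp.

price = 6.0846
boundary = - - - 71.0016 79.4201 71.0016
tree:
6.0846
9.9640 2.7220
15.7274 4.9896 0.7374
23.6884 8.9010 1.5731 0.0000
31.2146 15.2699 3.3557 0.0000 0.0000
37.9430 23.6884 7.1583 0.0000 0.0000 0.0000
43.9582 31.2146 15.2699 0.0000 0.0000 0.0000 0.0000

Δt=0.14233, u=1.11857, d=0.89400, q=0.52558, disc=e^(-rΔt)=0.98812
k=6 terminal: V=max(K-S,0) → 43.9582 31.2146 15.2699 0.0000 0.0000 0.0000 0.0000
k=5: j=0 S=56.7470 intr=37.9430 cont=36.8176 V=37.9430[EX]; j=1 S=71.0016 intr=23.6884 cont=22.5631 V=23.6884[EX]; j=2 S=88.8368 intr=5.8532 cont=7.1583 V=7.1583[hold]; j=3 S=111.1521 intr=0.0000 cont=0.0000 V=0.0000[hold]; j=4 S=139.0730 intr=0.0000 cont=0.0000 V=0.0000[hold]; j=5 S=174.0074 intr=0.0000 cont=0.0000 V=0.0000[hold]  S*(5)=71.0016
k=4: j=0 S=63.4754 intr=31.2146 cont=30.0892 V=31.2146[EX]; j=1 S=79.4201 intr=15.2699 cont=14.8223 V=15.2699[EX]; j=2 S=99.3700 intr=0.0000 cont=3.3557 V=3.3557[hold]; j=3 S=124.3312 intr=0.0000 cont=0.0000 V=0.0000[hold]; j=4 S=155.5626 intr=0.0000 cont=0.0000 V=0.0000[hold]  S*(4)=79.4201
k=3: j=0 S=71.0016 intr=23.6884 cont=22.5631 V=23.6884[EX]; j=1 S=88.8368 intr=5.8532 cont=8.9010 V=8.9010[hold]; j=2 S=111.1521 intr=0.0000 cont=1.5731 V=1.5731[hold]; j=3 S=139.0730 intr=0.0000 cont=0.0000 V=0.0000[hold]  S*(3)=71.0016
k=2: j=0 S=79.4201 intr=15.2699 cont=15.7274 V=15.7274[hold]; j=1 S=99.3700 intr=0.0000 cont=4.9896 V=4.9896[hold]; j=2 S=124.3312 intr=0.0000 cont=0.7374 V=0.7374[hold]  S*(2)=-
k=1: j=0 S=88.8368 intr=5.8532 cont=9.9640 V=9.9640[hold]; j=1 S=111.1521 intr=0.0000 cont=2.7220 V=2.7220[hold]  S*(1)=-
k=0: j=0 S=99.3700 intr=0.0000 cont=6.0846 V=6.0846[hold]  S*(0)=-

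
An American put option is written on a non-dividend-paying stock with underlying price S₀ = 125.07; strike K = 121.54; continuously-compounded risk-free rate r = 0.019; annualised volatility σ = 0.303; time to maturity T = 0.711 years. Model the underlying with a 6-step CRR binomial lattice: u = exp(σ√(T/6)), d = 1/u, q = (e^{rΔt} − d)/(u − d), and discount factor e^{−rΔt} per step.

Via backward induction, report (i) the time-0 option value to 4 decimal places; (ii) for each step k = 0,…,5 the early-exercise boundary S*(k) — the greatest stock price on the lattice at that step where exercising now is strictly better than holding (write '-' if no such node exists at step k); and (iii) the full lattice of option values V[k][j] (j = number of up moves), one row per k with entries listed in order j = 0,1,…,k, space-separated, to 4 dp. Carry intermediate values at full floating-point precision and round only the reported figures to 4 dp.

price = 10.0791
boundary = - - - 91.4654 82.4059 91.4654
tree:
10.0791
15.0833 4.8064
21.7814 8.0335 1.3985
30.0746 13.0670 2.7202 0.0000
39.1341 20.4392 5.2912 0.0000 0.0000
47.2963 30.0746 10.2920 0.0000 0.0000 0.0000
54.6501 39.1341 20.0191 0.0000 0.0000 0.0000 0.0000

params: Δt=0.11850 u=1.10994 d=0.90095 q=0.48473 e^(-rΔt)=0.99775
t_6 payoffs: 54.6501 39.1341 20.0191 0.0000 0.0000 0.0000 0.0000
t_5: node(5,0) S=74.2437 payoff=47.2963 vs cont=47.0230 → 47.2963 [stop]  node(5,1) S=91.4654 payoff=30.0746 vs cont=29.8012 → 30.0746 [stop]  node(5,2) S=112.6820 payoff=8.8580 vs cont=10.2920 → 10.2920 [wait]  node(5,3) S=138.8200 payoff=0.0000 vs cont=0.0000 → 0.0000 [wait]  node(5,4) S=171.0210 payoff=0.0000 vs cont=0.0000 → 0.0000 [wait]  node(5,5) S=210.6914 payoff=0.0000 vs cont=0.0000 → 0.0000 [wait]  ⇒ S*(5)=91.4654
t_4: node(4,0) S=82.4059 payoff=39.1341 vs cont=38.8608 → 39.1341 [stop]  node(4,1) S=101.5209 payoff=20.0191 vs cont=20.4392 → 20.4392 [wait]  node(4,2) S=125.0700 payoff=0.0000 vs cont=5.2912 → 5.2912 [wait]  node(4,3) S=154.0815 payoff=0.0000 vs cont=0.0000 → 0.0000 [wait]  node(4,4) S=189.8227 payoff=0.0000 vs cont=0.0000 → 0.0000 [wait]  ⇒ S*(4)=82.4059
t_3: node(3,0) S=91.4654 payoff=30.0746 vs cont=30.0045 → 30.0746 [stop]  node(3,1) S=112.6820 payoff=8.8580 vs cont=13.0670 → 13.0670 [wait]  node(3,2) S=138.8200 payoff=0.0000 vs cont=2.7202 → 2.7202 [wait]  node(3,3) S=171.0210 payoff=0.0000 vs cont=0.0000 → 0.0000 [wait]  ⇒ S*(3)=91.4654
t_2: node(2,0) S=101.5209 payoff=20.0191 vs cont=21.7814 → 21.7814 [wait]  node(2,1) S=125.0700 payoff=0.0000 vs cont=8.0335 → 8.0335 [wait]  node(2,2) S=154.0815 payoff=0.0000 vs cont=1.3985 → 1.3985 [wait]  ⇒ S*(2)=-
t_1: node(1,0) S=112.6820 payoff=8.8580 vs cont=15.0833 → 15.0833 [wait]  node(1,1) S=138.8200 payoff=0.0000 vs cont=4.8064 → 4.8064 [wait]  ⇒ S*(1)=-
t_0: node(0,0) S=125.0700 payoff=0.0000 vs cont=10.0791 → 10.0791 [wait]  ⇒ S*(0)=-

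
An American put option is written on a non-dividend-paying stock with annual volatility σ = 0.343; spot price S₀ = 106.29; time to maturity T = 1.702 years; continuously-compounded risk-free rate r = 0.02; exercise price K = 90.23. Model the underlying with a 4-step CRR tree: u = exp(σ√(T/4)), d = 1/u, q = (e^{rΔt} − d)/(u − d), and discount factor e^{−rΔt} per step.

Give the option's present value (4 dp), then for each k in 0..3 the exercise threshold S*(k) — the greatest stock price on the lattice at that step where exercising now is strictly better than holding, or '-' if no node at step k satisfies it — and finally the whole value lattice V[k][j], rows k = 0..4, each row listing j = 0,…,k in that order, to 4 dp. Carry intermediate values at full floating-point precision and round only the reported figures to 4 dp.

Δt=0.42550  u=1.25075  d=0.79952  q=0.46324  discount=0.99153
step 4 (expiry): payoffs max(K−S,0) = 46.7974 22.2855 0.0000 0.0000 0.0000
step 3: (k=3,j=0): S=54.3232, (K−S)⁺=35.9068, hold=35.1422 ⇒ V=35.9068 exercise | (k=3,j=1): S=84.9813, (K−S)⁺=5.2487, hold=11.8607 ⇒ V=11.8607 continue | (k=3,j=2): S=132.9418, (K−S)⁺=0.0000, hold=0.0000 ⇒ V=0.0000 continue | (k=3,j=3): S=207.9695, (K−S)⁺=0.0000, hold=0.0000 ⇒ V=0.0000 continue  boundary S*=54.3232
step 2: (k=2,j=0): S=67.9445, (K−S)⁺=22.2855, hold=24.5579 ⇒ V=24.5579 continue | (k=2,j=1): S=106.2900, (K−S)⁺=0.0000, hold=6.3124 ⇒ V=6.3124 continue | (k=2,j=2): S=166.2764, (K−S)⁺=0.0000, hold=0.0000 ⇒ V=0.0000 continue  boundary S*=-
step 1: (k=1,j=0): S=84.9813, (K−S)⁺=5.2487, hold=15.9694 ⇒ V=15.9694 continue | (k=1,j=1): S=132.9418, (K−S)⁺=0.0000, hold=3.3596 ⇒ V=3.3596 continue  boundary S*=-
step 0: (k=0,j=0): S=106.2900, (K−S)⁺=0.0000, hold=10.0422 ⇒ V=10.0422 continue  boundary S*=-

price = 10.0422
boundary = - - - 54.3232
tree:
10.0422
15.9694 3.3596
24.5579 6.3124 0.0000
35.9068 11.8607 0.0000 0.0000
46.7974 22.2855 0.0000 0.0000 0.0000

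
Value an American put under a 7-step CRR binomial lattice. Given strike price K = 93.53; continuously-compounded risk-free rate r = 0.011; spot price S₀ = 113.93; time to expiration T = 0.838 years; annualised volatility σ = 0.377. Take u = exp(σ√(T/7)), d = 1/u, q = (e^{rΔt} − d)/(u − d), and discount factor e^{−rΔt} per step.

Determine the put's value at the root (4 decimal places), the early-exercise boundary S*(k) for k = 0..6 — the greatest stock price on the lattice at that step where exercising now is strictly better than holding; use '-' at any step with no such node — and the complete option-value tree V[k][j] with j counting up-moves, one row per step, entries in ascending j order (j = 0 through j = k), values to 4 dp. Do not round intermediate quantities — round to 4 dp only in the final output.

price = 6.1045
boundary = - - - - - 59.3457 67.6143
tree:
6.1045
9.2306 2.6312
13.5848 4.3948 0.6694
19.3339 7.2037 1.2707 0.0000
26.3865 11.5134 2.4120 0.0000 0.0000
34.1843 17.7536 4.5782 0.0000 0.0000 0.0000
41.4418 25.9157 8.6901 0.0000 0.0000 0.0000 0.0000
47.8118 34.1843 16.4949 0.0000 0.0000 0.0000 0.0000 0.0000

Δt=0.11971  u=1.13933  d=0.87771  q=0.47247  discount=0.99868
step 7 (expiry): payoffs max(K−S,0) = 47.8118 34.1843 16.4949 0.0000 0.0000 0.0000 0.0000 0.0000
step 6: (k=6,j=0): S=52.0882, (K−S)⁺=41.4418, hold=41.3187 ⇒ V=41.4418 exercise | (k=6,j=1): S=67.6143, (K−S)⁺=25.9157, hold=25.7926 ⇒ V=25.9157 exercise | (k=6,j=2): S=87.7684, (K−S)⁺=5.7616, hold=8.6901 ⇒ V=8.6901 continue | (k=6,j=3): S=113.9300, (K−S)⁺=0.0000, hold=0.0000 ⇒ V=0.0000 continue | (k=6,j=4): S=147.8896, (K−S)⁺=0.0000, hold=0.0000 ⇒ V=0.0000 continue | (k=6,j=5): S=191.9718, (K−S)⁺=0.0000, hold=0.0000 ⇒ V=0.0000 continue | (k=6,j=6): S=249.1937, (K−S)⁺=0.0000, hold=0.0000 ⇒ V=0.0000 continue  boundary S*=67.6143
step 5: (k=5,j=0): S=59.3457, (K−S)⁺=34.1843, hold=34.0613 ⇒ V=34.1843 exercise | (k=5,j=1): S=77.0351, (K−S)⁺=16.4949, hold=17.7536 ⇒ V=17.7536 continue | (k=5,j=2): S=99.9973, (K−S)⁺=0.0000, hold=4.5782 ⇒ V=4.5782 continue | (k=5,j=3): S=129.8040, (K−S)⁺=0.0000, hold=0.0000 ⇒ V=0.0000 continue | (k=5,j=4): S=168.4952, (K−S)⁺=0.0000, hold=0.0000 ⇒ V=0.0000 continue | (k=5,j=5): S=218.7194, (K−S)⁺=0.0000, hold=0.0000 ⇒ V=0.0000 continue  boundary S*=59.3457
step 4: (k=4,j=0): S=67.6143, (K−S)⁺=25.9157, hold=26.3865 ⇒ V=26.3865 continue | (k=4,j=1): S=87.7684, (K−S)⁺=5.7616, hold=11.5134 ⇒ V=11.5134 continue | (k=4,j=2): S=113.9300, (K−S)⁺=0.0000, hold=2.4120 ⇒ V=2.4120 continue | (k=4,j=3): S=147.8896, (K−S)⁺=0.0000, hold=0.0000 ⇒ V=0.0000 continue | (k=4,j=4): S=191.9718, (K−S)⁺=0.0000, hold=0.0000 ⇒ V=0.0000 continue  boundary S*=-
step 3: (k=3,j=0): S=77.0351, (K−S)⁺=16.4949, hold=19.3339 ⇒ V=19.3339 continue | (k=3,j=1): S=99.9973, (K−S)⁺=0.0000, hold=7.2037 ⇒ V=7.2037 continue | (k=3,j=2): S=129.8040, (K−S)⁺=0.0000, hold=1.2707 ⇒ V=1.2707 continue | (k=3,j=3): S=168.4952, (K−S)⁺=0.0000, hold=0.0000 ⇒ V=0.0000 continue  boundary S*=-
step 2: (k=2,j=0): S=87.7684, (K−S)⁺=5.7616, hold=13.5848 ⇒ V=13.5848 continue | (k=2,j=1): S=113.9300, (K−S)⁺=0.0000, hold=4.3948 ⇒ V=4.3948 continue | (k=2,j=2): S=147.8896, (K−S)⁺=0.0000, hold=0.6694 ⇒ V=0.6694 continue  boundary S*=-
step 1: (k=1,j=0): S=99.9973, (K−S)⁺=0.0000, hold=9.2306 ⇒ V=9.2306 continue | (k=1,j=1): S=129.8040, (K−S)⁺=0.0000, hold=2.6312 ⇒ V=2.6312 continue  boundary S*=-
step 0: (k=0,j=0): S=113.9300, (K−S)⁺=0.0000, hold=6.1045 ⇒ V=6.1045 continue  boundary S*=-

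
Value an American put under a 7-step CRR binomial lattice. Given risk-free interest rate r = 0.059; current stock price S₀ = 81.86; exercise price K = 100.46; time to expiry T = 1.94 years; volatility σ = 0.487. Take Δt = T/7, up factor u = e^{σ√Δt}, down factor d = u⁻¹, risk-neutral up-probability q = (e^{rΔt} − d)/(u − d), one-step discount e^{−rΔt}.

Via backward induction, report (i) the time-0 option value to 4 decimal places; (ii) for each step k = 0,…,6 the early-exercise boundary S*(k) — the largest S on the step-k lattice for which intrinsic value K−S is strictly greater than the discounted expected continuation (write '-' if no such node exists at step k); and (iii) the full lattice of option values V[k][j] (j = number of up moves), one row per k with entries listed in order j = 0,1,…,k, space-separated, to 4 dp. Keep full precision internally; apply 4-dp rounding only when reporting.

price = 28.9605
boundary = - - 49.0213 37.9351 49.0213 63.3473 49.0213
tree:
28.9605
39.2731 18.2604
51.4387 26.8303 9.1638
62.5249 38.0167 15.0620 2.7834
71.1040 51.4387 24.1017 5.3188 0.0000
77.7428 62.5249 37.1127 10.1637 0.0000 0.0000
82.8803 71.1040 51.4387 19.4217 0.0000 0.0000 0.0000
86.8560 77.7428 62.5249 37.1127 0.0000 0.0000 0.0000 0.0000

Δt=0.27714  u=1.29224  d=0.77385  q=0.46806  discount=0.98378
step 7 (expiry): payoffs max(K−S,0) = 86.8560 77.7428 62.5249 37.1127 0.0000 0.0000 0.0000 0.0000
step 6: (k=6,j=0): S=17.5797, (K−S)⁺=82.8803, hold=81.2510 ⇒ V=82.8803 exercise | (k=6,j=1): S=29.3560, (K−S)⁺=71.1040, hold=69.4747 ⇒ V=71.1040 exercise | (k=6,j=2): S=49.0213, (K−S)⁺=51.4387, hold=49.8094 ⇒ V=51.4387 exercise | (k=6,j=3): S=81.8600, (K−S)⁺=18.6000, hold=19.4217 ⇒ V=19.4217 continue | (k=6,j=4): S=136.6970, (K−S)⁺=0.0000, hold=0.0000 ⇒ V=0.0000 continue | (k=6,j=5): S=228.2685, (K−S)⁺=0.0000, hold=0.0000 ⇒ V=0.0000 continue | (k=6,j=6): S=381.1826, (K−S)⁺=0.0000, hold=0.0000 ⇒ V=0.0000 continue  boundary S*=49.0213
step 5: (k=5,j=0): S=22.7172, (K−S)⁺=77.7428, hold=76.1135 ⇒ V=77.7428 exercise | (k=5,j=1): S=37.9351, (K−S)⁺=62.5249, hold=60.8956 ⇒ V=62.5249 exercise | (k=5,j=2): S=63.3473, (K−S)⁺=37.1127, hold=35.8617 ⇒ V=37.1127 exercise | (k=5,j=3): S=105.7829, (K−S)⁺=0.0000, hold=10.1637 ⇒ V=10.1637 continue | (k=5,j=4): S=176.6454, (K−S)⁺=0.0000, hold=0.0000 ⇒ V=0.0000 continue | (k=5,j=5): S=294.9780, (K−S)⁺=0.0000, hold=0.0000 ⇒ V=0.0000 continue  boundary S*=63.3473
step 4: (k=4,j=0): S=29.3560, (K−S)⁺=71.1040, hold=69.4747 ⇒ V=71.1040 exercise | (k=4,j=1): S=49.0213, (K−S)⁺=51.4387, hold=49.8094 ⇒ V=51.4387 exercise | (k=4,j=2): S=81.8600, (K−S)⁺=18.6000, hold=24.1017 ⇒ V=24.1017 continue | (k=4,j=3): S=136.6970, (K−S)⁺=0.0000, hold=5.3188 ⇒ V=5.3188 continue | (k=4,j=4): S=228.2685, (K−S)⁺=0.0000, hold=0.0000 ⇒ V=0.0000 continue  boundary S*=49.0213
step 3: (k=3,j=0): S=37.9351, (K−S)⁺=62.5249, hold=60.8956 ⇒ V=62.5249 exercise | (k=3,j=1): S=63.3473, (K−S)⁺=37.1127, hold=38.0167 ⇒ V=38.0167 continue | (k=3,j=2): S=105.7829, (K−S)⁺=0.0000, hold=15.0620 ⇒ V=15.0620 continue | (k=3,j=3): S=176.6454, (K−S)⁺=0.0000, hold=2.7834 ⇒ V=2.7834 continue  boundary S*=37.9351
step 2: (k=2,j=0): S=49.0213, (K−S)⁺=51.4387, hold=50.2257 ⇒ V=51.4387 exercise | (k=2,j=1): S=81.8600, (K−S)⁺=18.6000, hold=26.8303 ⇒ V=26.8303 continue | (k=2,j=2): S=136.6970, (K−S)⁺=0.0000, hold=9.1638 ⇒ V=9.1638 continue  boundary S*=49.0213
step 1: (k=1,j=0): S=63.3473, (K−S)⁺=37.1127, hold=39.2731 ⇒ V=39.2731 continue | (k=1,j=1): S=105.7829, (K−S)⁺=0.0000, hold=18.2604 ⇒ V=18.2604 continue  boundary S*=-
step 0: (k=0,j=0): S=81.8600, (K−S)⁺=18.6000, hold=28.9605 ⇒ V=28.9605 continue  boundary S*=-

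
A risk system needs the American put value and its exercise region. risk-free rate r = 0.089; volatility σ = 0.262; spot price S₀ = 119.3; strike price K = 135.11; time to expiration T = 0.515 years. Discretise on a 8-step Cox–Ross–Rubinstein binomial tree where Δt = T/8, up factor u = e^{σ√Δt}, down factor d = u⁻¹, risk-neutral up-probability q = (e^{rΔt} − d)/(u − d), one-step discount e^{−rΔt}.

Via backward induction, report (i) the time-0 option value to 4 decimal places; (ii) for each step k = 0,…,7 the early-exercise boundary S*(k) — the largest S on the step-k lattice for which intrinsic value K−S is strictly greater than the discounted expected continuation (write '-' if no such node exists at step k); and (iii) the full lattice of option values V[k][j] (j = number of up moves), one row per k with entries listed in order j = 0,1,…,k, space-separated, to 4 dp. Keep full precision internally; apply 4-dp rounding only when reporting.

Δt=0.06438, u=1.06873, d=0.93569, q=0.52657, disc=e^(-rΔt)=0.99429
k=8 terminal: V=max(K-S,0) → 65.0158 55.0489 43.6648 30.6618 15.8100 0.0000 0.0000 0.0000 0.0000
k=7: j=0 S=74.9120 intr=60.1980 cont=59.4261 V=60.1980[EX]; j=1 S=85.5640 intr=49.5460 cont=48.7741 V=49.5460[EX]; j=2 S=97.7307 intr=37.3793 cont=36.6074 V=37.3793[EX]; j=3 S=111.6273 intr=23.4827 cont=22.7108 V=23.4827[EX]; j=4 S=127.5000 intr=7.6100 cont=7.4421 V=7.6100[EX]; j=5 S=145.6297 intr=0.0000 cont=0.0000 V=0.0000[hold]; j=6 S=166.3373 intr=0.0000 cont=0.0000 V=0.0000[hold]; j=7 S=189.9893 intr=0.0000 cont=0.0000 V=0.0000[hold]  S*(7)=127.5000
k=6: j=0 S=80.0611 intr=55.0489 cont=54.2770 V=55.0489[EX]; j=1 S=91.4452 intr=43.6648 cont=42.8929 V=43.6648[EX]; j=2 S=104.4482 intr=30.6618 cont=29.8900 V=30.6618[EX]; j=3 S=119.3000 intr=15.8100 cont=15.0381 V=15.8100[EX]; j=4 S=136.2637 intr=0.0000 cont=3.5822 V=3.5822[hold]; j=5 S=155.6395 intr=0.0000 cont=0.0000 V=0.0000[hold]; j=6 S=177.7704 intr=0.0000 cont=0.0000 V=0.0000[hold]  S*(6)=119.3000
k=5: j=0 S=85.5640 intr=49.5460 cont=48.7741 V=49.5460[EX]; j=1 S=97.7307 intr=37.3793 cont=36.6074 V=37.3793[EX]; j=2 S=111.6273 intr=23.4827 cont=22.7108 V=23.4827[EX]; j=3 S=127.5000 intr=7.6100 cont=9.3176 V=9.3176[hold]; j=4 S=145.6297 intr=0.0000 cont=1.6862 V=1.6862[hold]; j=5 S=166.3373 intr=0.0000 cont=0.0000 V=0.0000[hold]  S*(5)=111.6273
k=4: j=0 S=91.4452 intr=43.6648 cont=42.8929 V=43.6648[EX]; j=1 S=104.4482 intr=30.6618 cont=29.8900 V=30.6618[EX]; j=2 S=119.3000 intr=15.8100 cont=15.9322 V=15.9322[hold]; j=3 S=136.2637 intr=0.0000 cont=5.2689 V=5.2689[hold]; j=4 S=155.6395 intr=0.0000 cont=0.7937 V=0.7937[hold]  S*(4)=104.4482
k=3: j=0 S=97.7307 intr=37.3793 cont=36.6074 V=37.3793[EX]; j=1 S=111.6273 intr=23.4827 cont=22.7747 V=23.4827[EX]; j=2 S=127.5000 intr=7.6100 cont=10.2582 V=10.2582[hold]; j=3 S=145.6297 intr=0.0000 cont=2.8957 V=2.8957[hold]  S*(3)=111.6273
k=2: j=0 S=104.4482 intr=30.6618 cont=29.8900 V=30.6618[EX]; j=1 S=119.3000 intr=15.8100 cont=16.4246 V=16.4246[hold]; j=2 S=136.2637 intr=0.0000 cont=6.3449 V=6.3449[hold]  S*(2)=104.4482
k=1: j=0 S=111.6273 intr=23.4827 cont=23.0326 V=23.4827[EX]; j=1 S=127.5000 intr=7.6100 cont=11.0534 V=11.0534[hold]  S*(1)=111.6273
k=0: j=0 S=119.3000 intr=15.8100 cont=16.8410 V=16.8410[hold]  S*(0)=-

price = 16.8410
boundary = - 111.6273 104.4482 111.6273 104.4482 111.6273 119.3000 127.5000
tree:
16.8410
23.4827 11.0534
30.6618 16.4246 6.3449
37.3793 23.4827 10.2582 2.8957
43.6648 30.6618 15.9322 5.2689 0.7937
49.5460 37.3793 23.4827 9.3176 1.6862 0.0000
55.0489 43.6648 30.6618 15.8100 3.5822 0.0000 0.0000
60.1980 49.5460 37.3793 23.4827 7.6100 0.0000 0.0000 0.0000
65.0158 55.0489 43.6648 30.6618 15.8100 0.0000 0.0000 0.0000 0.0000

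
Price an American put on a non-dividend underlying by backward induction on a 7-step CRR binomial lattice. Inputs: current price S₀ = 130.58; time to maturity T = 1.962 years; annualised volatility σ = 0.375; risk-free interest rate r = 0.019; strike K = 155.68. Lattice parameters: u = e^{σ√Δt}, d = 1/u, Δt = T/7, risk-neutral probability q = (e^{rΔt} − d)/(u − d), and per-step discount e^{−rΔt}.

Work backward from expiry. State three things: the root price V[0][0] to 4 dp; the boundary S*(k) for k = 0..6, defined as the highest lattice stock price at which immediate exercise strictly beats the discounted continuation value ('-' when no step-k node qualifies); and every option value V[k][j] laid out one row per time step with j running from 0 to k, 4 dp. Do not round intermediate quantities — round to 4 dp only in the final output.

price = 40.2239
boundary = - - - 71.9800 87.7877 107.0669 87.7877
tree:
40.2239
53.3458 25.5222
68.2174 36.7729 12.8137
83.7000 51.1097 20.6273 3.9312
96.6612 67.8923 32.3024 7.3719 0.0000
107.2885 83.7000 48.6131 13.8241 0.0000 0.0000
116.0022 96.6612 67.8923 25.9236 0.0000 0.0000 0.0000
123.1469 107.2885 83.7000 48.6131 0.0000 0.0000 0.0000 0.0000

params: Δt=0.28029 u=1.21961 d=0.81993 q=0.46389 e^(-rΔt)=0.99469
t_7 payoffs: 123.1469 107.2885 83.7000 48.6131 0.0000 0.0000 0.0000 0.0000
t_6: node(6,0) S=39.6778 payoff=116.0022 vs cont=115.1754 → 116.0022 [stop]  node(6,1) S=59.0188 payoff=96.6612 vs cont=95.8344 → 96.6612 [stop]  node(6,2) S=87.7877 payoff=67.8923 vs cont=67.0655 → 67.8923 [stop]  node(6,3) S=130.5800 payoff=25.1000 vs cont=25.9236 → 25.9236 [wait]  node(6,4) S=194.2316 payoff=0.0000 vs cont=0.0000 → 0.0000 [wait]  node(6,5) S=288.9103 payoff=0.0000 vs cont=0.0000 → 0.0000 [wait]  node(6,6) S=429.7405 payoff=0.0000 vs cont=0.0000 → 0.0000 [wait]  ⇒ S*(6)=87.7877
t_5: node(5,0) S=48.3915 payoff=107.2885 vs cont=106.4617 → 107.2885 [stop]  node(5,1) S=71.9800 payoff=83.7000 vs cont=82.8731 → 83.7000 [stop]  node(5,2) S=107.0669 payoff=48.6131 vs cont=48.1663 → 48.6131 [stop]  node(5,3) S=159.2569 payoff=0.0000 vs cont=13.8241 → 13.8241 [wait]  node(5,4) S=236.8871 payoff=0.0000 vs cont=0.0000 → 0.0000 [wait]  node(5,5) S=352.3584 payoff=0.0000 vs cont=0.0000 → 0.0000 [wait]  ⇒ S*(5)=107.0669
t_4: node(4,0) S=59.0188 payoff=96.6612 vs cont=95.8344 → 96.6612 [stop]  node(4,1) S=87.7877 payoff=67.8923 vs cont=67.0655 → 67.8923 [stop]  node(4,2) S=130.5800 payoff=25.1000 vs cont=32.3024 → 32.3024 [wait]  node(4,3) S=194.2316 payoff=0.0000 vs cont=7.3719 → 7.3719 [wait]  node(4,4) S=288.9103 payoff=0.0000 vs cont=0.0000 → 0.0000 [wait]  ⇒ S*(4)=87.7877
t_3: node(3,0) S=71.9800 payoff=83.7000 vs cont=82.8731 → 83.7000 [stop]  node(3,1) S=107.0669 payoff=48.6131 vs cont=51.1097 → 51.1097 [wait]  node(3,2) S=159.2569 payoff=0.0000 vs cont=20.6273 → 20.6273 [wait]  node(3,3) S=236.8871 payoff=0.0000 vs cont=3.9312 → 3.9312 [wait]  ⇒ S*(3)=71.9800
t_2: node(2,0) S=87.7877 payoff=67.8923 vs cont=68.2174 → 68.2174 [wait]  node(2,1) S=130.5800 payoff=25.1000 vs cont=36.7729 → 36.7729 [wait]  node(2,2) S=194.2316 payoff=0.0000 vs cont=12.8137 → 12.8137 [wait]  ⇒ S*(2)=-
t_1: node(1,0) S=107.0669 payoff=48.6131 vs cont=53.3458 → 53.3458 [wait]  node(1,1) S=159.2569 payoff=0.0000 vs cont=25.5222 → 25.5222 [wait]  ⇒ S*(1)=-
t_0: node(0,0) S=130.5800 payoff=25.1000 vs cont=40.2239 → 40.2239 [wait]  ⇒ S*(0)=-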